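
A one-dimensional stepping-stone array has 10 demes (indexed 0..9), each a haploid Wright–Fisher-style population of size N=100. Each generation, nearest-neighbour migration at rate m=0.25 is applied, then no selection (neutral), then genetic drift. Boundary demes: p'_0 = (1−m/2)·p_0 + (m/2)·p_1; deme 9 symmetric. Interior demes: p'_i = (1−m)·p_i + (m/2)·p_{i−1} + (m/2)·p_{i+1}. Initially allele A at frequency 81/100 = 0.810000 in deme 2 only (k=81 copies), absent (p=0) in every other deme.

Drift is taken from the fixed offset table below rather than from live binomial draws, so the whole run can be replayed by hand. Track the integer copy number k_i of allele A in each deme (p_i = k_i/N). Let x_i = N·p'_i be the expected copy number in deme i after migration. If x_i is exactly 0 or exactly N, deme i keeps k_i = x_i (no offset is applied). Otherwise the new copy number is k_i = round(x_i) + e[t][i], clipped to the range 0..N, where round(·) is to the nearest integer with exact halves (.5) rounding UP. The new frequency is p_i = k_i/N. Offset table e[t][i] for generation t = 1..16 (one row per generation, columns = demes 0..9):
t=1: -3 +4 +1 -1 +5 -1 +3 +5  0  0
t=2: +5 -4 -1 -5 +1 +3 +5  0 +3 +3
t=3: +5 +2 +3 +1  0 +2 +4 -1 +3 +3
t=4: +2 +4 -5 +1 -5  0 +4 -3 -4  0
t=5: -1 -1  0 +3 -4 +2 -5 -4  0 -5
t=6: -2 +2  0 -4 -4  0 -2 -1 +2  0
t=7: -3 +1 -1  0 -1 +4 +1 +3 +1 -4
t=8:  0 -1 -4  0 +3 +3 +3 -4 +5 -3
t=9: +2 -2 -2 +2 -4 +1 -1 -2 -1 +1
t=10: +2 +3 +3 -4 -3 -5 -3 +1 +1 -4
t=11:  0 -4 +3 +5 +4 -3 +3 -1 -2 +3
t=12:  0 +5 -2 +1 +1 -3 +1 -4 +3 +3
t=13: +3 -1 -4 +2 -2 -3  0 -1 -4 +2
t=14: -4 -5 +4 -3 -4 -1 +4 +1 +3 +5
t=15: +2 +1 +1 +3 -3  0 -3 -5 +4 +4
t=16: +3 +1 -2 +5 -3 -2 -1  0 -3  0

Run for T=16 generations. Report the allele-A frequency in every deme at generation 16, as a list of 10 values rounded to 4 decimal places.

t=0: k=[0 0 81 0 0 0 0 0 0 0]
t=1: x=[0.0000 10.1250 60.7500 10.1250 0.0000 0.0000 0.0000 0.0000 0.0000 0.0000] k=[0 14 62 9 0 0 0 0 0 0]
t=2: x=[1.7500 18.2500 49.3750 14.5000 1.1250 0.0000 0.0000 0.0000 0.0000 0.0000] k=[7 14 48 10 2 0 0 0 0 0]
t=3: x=[7.8750 17.3750 39.0000 13.7500 2.7500 0.2500 0.0000 0.0000 0.0000 0.0000] k=[13 19 42 15 3 2 0 0 0 0]
t=4: x=[13.7500 21.1250 35.7500 16.8750 4.3750 1.8750 0.2500 0.0000 0.0000 0.0000] k=[16 25 31 18 0 2 4 0 0 0]
t=5: x=[17.1250 24.6250 28.6250 17.3750 2.5000 2.0000 3.2500 0.5000 0.0000 0.0000] k=[16 24 29 20 0 4 0 0 0 0]
t=6: x=[17.0000 23.6250 27.2500 18.6250 3.0000 3.0000 0.5000 0.0000 0.0000 0.0000] k=[15 26 27 15 0 3 0 0 0 0]
t=7: x=[16.3750 24.7500 25.3750 14.6250 2.2500 2.2500 0.3750 0.0000 0.0000 0.0000] k=[13 26 24 15 1 6 1 0 0 0]
t=8: x=[14.6250 24.1250 23.1250 14.3750 3.3750 4.7500 1.5000 0.1250 0.0000 0.0000] k=[15 23 19 14 6 8 5 0 0 0]
t=9: x=[16.0000 21.5000 18.8750 13.6250 7.2500 7.3750 4.7500 0.6250 0.0000 0.0000] k=[18 20 17 16 3 8 4 0 0 0]
t=10: x=[18.2500 19.3750 17.2500 14.5000 5.2500 6.8750 4.0000 0.5000 0.0000 0.0000] k=[20 22 20 11 2 2 1 2 0 0]
t=11: x=[20.2500 21.5000 19.1250 11.0000 3.1250 1.8750 1.2500 1.6250 0.2500 0.0000] k=[20 18 22 16 7 0 4 1 0 0]
t=12: x=[19.7500 18.7500 20.7500 15.6250 7.2500 1.3750 3.1250 1.2500 0.1250 0.0000] k=[20 24 19 17 8 0 4 0 3 0]
t=13: x=[20.5000 22.8750 19.3750 16.1250 8.1250 1.5000 3.0000 0.8750 2.2500 0.3750] k=[24 22 15 18 6 0 3 0 0 2]
t=14: x=[23.7500 21.3750 16.2500 16.1250 6.7500 1.1250 2.2500 0.3750 0.2500 1.7500] k=[20 16 20 13 3 0 6 1 3 7]
t=15: x=[19.5000 17.0000 18.6250 12.6250 3.8750 1.1250 4.6250 1.8750 3.2500 6.5000] k=[22 18 20 16 1 1 2 0 7 11]
t=16: x=[21.5000 18.7500 19.2500 14.6250 2.8750 1.1250 1.6250 1.1250 6.6250 10.5000] k=[25 20 17 20 0 0 1 1 4 11]

[0.2500, 0.2000, 0.1700, 0.2000, 0.0000, 0.0000, 0.0100, 0.0100, 0.0400, 0.1100]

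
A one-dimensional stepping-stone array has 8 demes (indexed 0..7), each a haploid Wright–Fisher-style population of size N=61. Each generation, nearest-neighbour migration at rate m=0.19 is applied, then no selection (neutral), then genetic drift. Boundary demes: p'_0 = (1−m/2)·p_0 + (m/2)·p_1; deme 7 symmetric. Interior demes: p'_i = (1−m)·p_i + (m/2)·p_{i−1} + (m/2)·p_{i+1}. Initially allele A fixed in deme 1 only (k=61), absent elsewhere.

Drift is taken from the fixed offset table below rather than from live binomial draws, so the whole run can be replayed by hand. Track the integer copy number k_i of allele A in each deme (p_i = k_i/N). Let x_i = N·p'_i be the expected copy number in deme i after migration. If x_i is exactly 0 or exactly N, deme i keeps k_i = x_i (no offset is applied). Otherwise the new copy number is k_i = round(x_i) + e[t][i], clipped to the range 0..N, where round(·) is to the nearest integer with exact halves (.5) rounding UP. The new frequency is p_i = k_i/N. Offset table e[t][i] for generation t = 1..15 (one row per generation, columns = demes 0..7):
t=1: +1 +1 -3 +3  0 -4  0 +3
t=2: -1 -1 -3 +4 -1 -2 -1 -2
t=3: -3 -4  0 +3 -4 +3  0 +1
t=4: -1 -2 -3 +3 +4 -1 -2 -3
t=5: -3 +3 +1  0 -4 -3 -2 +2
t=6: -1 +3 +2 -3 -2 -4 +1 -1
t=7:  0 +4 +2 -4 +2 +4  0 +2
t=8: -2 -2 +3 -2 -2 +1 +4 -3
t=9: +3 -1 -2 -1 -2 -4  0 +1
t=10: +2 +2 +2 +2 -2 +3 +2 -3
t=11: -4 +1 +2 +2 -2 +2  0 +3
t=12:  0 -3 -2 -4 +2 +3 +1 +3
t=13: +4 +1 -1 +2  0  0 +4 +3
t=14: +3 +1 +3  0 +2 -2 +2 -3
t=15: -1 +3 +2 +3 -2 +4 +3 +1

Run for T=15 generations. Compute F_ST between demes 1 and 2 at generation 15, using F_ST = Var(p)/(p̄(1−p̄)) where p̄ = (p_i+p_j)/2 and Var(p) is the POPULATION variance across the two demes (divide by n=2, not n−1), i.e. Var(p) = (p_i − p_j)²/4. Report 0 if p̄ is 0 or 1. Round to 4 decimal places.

t=0: k=[0 61 0 0 0 0 0 0]
t=1: x=[5.7950 49.4100 5.7950 0.0000 0.0000 0.0000 0.0000 0.0000] k=[7 50 3 0 0 0 0 0]
t=2: x=[11.0850 41.4500 7.1800 0.2850 0.0000 0.0000 0.0000 0.0000] k=[10 40 4 4 0 0 0 0]
t=3: x=[12.8500 33.7300 7.4200 3.6200 0.3800 0.0000 0.0000 0.0000] k=[10 30 7 7 0 0 0 0]
t=4: x=[11.9000 25.9150 9.1850 6.3350 0.6650 0.0000 0.0000 0.0000] k=[11 24 6 9 5 0 0 0]
t=5: x=[12.2350 21.0550 7.9950 8.3350 4.9050 0.4750 0.0000 0.0000] k=[9 24 9 8 1 0 0 0]
t=6: x=[10.4250 21.1500 10.3300 7.4300 1.5700 0.0950 0.0000 0.0000] k=[9 24 12 4 0 0 0 0]
t=7: x=[10.4250 21.4350 12.3800 4.3800 0.3800 0.0000 0.0000 0.0000] k=[10 25 14 0 2 0 0 0]
t=8: x=[11.4250 22.5300 13.7150 1.5200 1.6200 0.1900 0.0000 0.0000] k=[9 21 17 0 0 1 0 0]
t=9: x=[10.1400 19.4800 15.7650 1.6150 0.0950 0.8100 0.0950 0.0000] k=[13 18 14 1 0 0 0 0]
t=10: x=[13.4750 17.1450 13.1450 2.1400 0.0950 0.0000 0.0000 0.0000] k=[15 19 15 4 0 0 0 0]
t=11: x=[15.3800 18.2400 14.3350 4.6650 0.3800 0.0000 0.0000 0.0000] k=[11 19 16 7 0 0 0 0]
t=12: x=[11.7600 17.9550 15.4300 7.1900 0.6650 0.0000 0.0000 0.0000] k=[12 15 13 3 3 0 0 0]
t=13: x=[12.2850 14.5250 12.2400 3.9500 2.7150 0.2850 0.0000 0.0000] k=[16 16 11 6 3 0 0 0]
t=14: x=[16.0000 15.5250 11.0000 6.1900 3.0000 0.2850 0.0000 0.0000] k=[19 17 14 6 5 0 0 0]
t=15: x=[18.8100 16.9050 13.5250 6.6650 4.6200 0.4750 0.0000 0.0000] k=[18 20 16 10 3 4 0 0]

0.0052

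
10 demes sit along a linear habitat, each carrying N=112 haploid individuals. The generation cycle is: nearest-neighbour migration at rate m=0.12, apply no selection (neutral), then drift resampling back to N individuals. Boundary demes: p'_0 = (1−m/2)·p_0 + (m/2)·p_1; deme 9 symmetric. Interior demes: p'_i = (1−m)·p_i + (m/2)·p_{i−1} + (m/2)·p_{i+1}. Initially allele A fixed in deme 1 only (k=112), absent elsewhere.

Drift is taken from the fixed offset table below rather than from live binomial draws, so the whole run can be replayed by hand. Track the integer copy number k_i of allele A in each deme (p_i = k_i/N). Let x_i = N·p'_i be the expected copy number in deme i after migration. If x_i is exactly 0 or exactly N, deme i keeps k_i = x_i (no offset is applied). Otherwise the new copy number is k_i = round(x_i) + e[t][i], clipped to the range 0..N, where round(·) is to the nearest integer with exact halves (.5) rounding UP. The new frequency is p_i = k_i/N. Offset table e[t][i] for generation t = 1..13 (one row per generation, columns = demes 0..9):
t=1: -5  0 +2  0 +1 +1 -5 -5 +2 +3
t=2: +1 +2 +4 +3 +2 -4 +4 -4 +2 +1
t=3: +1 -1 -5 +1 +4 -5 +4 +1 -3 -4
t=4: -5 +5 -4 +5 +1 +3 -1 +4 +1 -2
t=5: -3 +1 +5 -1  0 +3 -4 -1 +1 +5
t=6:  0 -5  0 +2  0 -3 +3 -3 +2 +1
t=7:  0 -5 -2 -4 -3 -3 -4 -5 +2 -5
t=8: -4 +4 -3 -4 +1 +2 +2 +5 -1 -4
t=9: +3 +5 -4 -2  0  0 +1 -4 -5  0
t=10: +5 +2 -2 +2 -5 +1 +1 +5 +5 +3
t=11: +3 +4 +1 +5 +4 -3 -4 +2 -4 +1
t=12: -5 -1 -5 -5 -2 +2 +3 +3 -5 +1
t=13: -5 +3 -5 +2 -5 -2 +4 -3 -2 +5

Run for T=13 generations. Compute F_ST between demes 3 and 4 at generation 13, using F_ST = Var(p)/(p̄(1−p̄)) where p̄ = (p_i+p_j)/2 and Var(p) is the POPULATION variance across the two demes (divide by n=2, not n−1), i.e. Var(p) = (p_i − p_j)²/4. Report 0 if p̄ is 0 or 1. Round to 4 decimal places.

0.0419

t=0: k=[0 112 0 0 0 0 0 0 0 0]
t=1: x=[6.7200 98.5600 6.7200 0.0000 0.0000 0.0000 0.0000 0.0000 0.0000 0.0000] k=[2 99 9 0 0 0 0 0 0 0]
t=2: x=[7.8200 87.7800 13.8600 0.5400 0.0000 0.0000 0.0000 0.0000 0.0000 0.0000] k=[9 90 18 4 0 0 0 0 0 0]
t=3: x=[13.8600 80.8200 21.4800 4.6000 0.2400 0.0000 0.0000 0.0000 0.0000 0.0000] k=[15 80 16 6 4 0 0 0 0 0]
t=4: x=[18.9000 72.2600 19.2400 6.4800 3.8800 0.2400 0.0000 0.0000 0.0000 0.0000] k=[14 77 15 11 5 3 0 0 0 0]
t=5: x=[17.7800 69.5000 18.4800 10.8800 5.2400 2.9400 0.1800 0.0000 0.0000 0.0000] k=[15 71 23 10 5 6 0 0 0 0]
t=6: x=[18.3600 64.7600 25.1000 10.4800 5.3600 5.5800 0.3600 0.0000 0.0000 0.0000] k=[18 60 25 12 5 3 3 0 0 0]
t=7: x=[20.5200 55.3800 26.3200 12.3600 5.3000 3.1200 2.8200 0.1800 0.0000 0.0000] k=[21 50 24 8 2 0 0 0 0 0]
t=8: x=[22.7400 46.7000 24.6000 8.6000 2.2400 0.1200 0.0000 0.0000 0.0000 0.0000] k=[19 51 22 5 3 2 0 0 0 0]
t=9: x=[20.9200 47.3400 22.7200 5.9000 3.0600 1.9400 0.1200 0.0000 0.0000 0.0000] k=[24 52 19 4 3 2 1 0 0 0]
t=10: x=[25.6800 48.3400 20.0800 4.8400 3.0000 2.0000 1.0000 0.0600 0.0000 0.0000] k=[31 50 18 7 0 3 2 5 0 0]
t=11: x=[32.1400 46.9400 19.2600 7.2400 0.6000 2.7600 2.2400 4.5200 0.3000 0.0000] k=[35 51 20 12 5 0 0 7 0 0]
t=12: x=[35.9600 48.1800 21.3800 12.0600 5.1200 0.3000 0.4200 6.1600 0.4200 0.0000] k=[31 47 16 7 3 2 3 9 0 0]
t=13: x=[31.9600 44.1800 17.3200 7.3000 3.1800 2.1200 3.3000 8.1000 0.5400 0.0000] k=[27 47 12 9 0 0 7 5 0 0]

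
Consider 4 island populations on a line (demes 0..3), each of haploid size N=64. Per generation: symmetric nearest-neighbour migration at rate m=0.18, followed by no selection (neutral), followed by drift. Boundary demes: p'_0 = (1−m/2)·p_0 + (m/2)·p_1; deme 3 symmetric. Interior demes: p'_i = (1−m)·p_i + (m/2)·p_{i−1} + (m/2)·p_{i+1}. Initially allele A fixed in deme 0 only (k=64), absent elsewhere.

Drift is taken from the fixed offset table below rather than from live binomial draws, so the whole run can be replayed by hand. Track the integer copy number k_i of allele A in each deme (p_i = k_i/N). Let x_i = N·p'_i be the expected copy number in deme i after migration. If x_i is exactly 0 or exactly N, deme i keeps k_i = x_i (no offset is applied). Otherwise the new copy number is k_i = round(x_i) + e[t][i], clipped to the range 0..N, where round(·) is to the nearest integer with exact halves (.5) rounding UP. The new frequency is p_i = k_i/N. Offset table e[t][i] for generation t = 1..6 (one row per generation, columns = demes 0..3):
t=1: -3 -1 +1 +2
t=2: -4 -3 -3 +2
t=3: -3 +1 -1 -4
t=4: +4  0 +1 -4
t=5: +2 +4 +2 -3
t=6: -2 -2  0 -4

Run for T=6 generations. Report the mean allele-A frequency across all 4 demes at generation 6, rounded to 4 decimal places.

t=0: k=[64 0 0 0]
t=1: x=[58.2400 5.7600 0.0000 0.0000] k=[55 5 0 0]
t=2: x=[50.5000 9.0500 0.4500 0.0000] k=[47 6 0 0]
t=3: x=[43.3100 9.1500 0.5400 0.0000] k=[40 10 0 0]
t=4: x=[37.3000 11.8000 0.9000 0.0000] k=[41 12 2 0]
t=5: x=[38.3900 13.7100 2.7200 0.1800] k=[40 18 5 0]
t=6: x=[38.0200 18.8100 5.7200 0.4500] k=[36 17 6 0]

0.2305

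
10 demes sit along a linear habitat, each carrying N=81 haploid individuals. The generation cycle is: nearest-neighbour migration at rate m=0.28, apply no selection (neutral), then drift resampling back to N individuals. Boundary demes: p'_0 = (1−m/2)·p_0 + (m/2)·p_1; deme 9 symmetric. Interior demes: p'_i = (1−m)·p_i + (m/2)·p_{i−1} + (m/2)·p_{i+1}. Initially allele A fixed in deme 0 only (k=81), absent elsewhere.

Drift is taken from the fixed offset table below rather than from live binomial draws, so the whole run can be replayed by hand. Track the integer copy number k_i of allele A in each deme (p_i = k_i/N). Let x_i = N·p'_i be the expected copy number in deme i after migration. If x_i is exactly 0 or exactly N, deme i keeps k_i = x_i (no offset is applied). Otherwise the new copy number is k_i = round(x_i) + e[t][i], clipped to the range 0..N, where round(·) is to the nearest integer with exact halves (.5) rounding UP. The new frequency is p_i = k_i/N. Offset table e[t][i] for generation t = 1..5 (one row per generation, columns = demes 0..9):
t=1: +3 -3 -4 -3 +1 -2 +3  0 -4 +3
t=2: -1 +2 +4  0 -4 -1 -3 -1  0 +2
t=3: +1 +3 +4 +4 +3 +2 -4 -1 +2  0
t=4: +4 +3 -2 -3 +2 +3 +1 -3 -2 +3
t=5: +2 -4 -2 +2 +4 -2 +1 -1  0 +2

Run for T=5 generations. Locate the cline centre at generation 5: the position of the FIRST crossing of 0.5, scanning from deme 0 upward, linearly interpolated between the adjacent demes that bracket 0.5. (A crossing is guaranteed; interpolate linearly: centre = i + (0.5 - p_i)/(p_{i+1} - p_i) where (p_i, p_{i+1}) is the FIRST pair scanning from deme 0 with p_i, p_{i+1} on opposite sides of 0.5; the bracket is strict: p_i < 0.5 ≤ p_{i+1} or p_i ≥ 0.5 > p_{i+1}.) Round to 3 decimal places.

0.537

t=0: k=[81 0 0 0 0 0 0 0 0 0]
t=1: x=[69.6600 11.3400 0.0000 0.0000 0.0000 0.0000 0.0000 0.0000 0.0000 0.0000] k=[73 8 0 0 0 0 0 0 0 0]
t=2: x=[63.9000 15.9800 1.1200 0.0000 0.0000 0.0000 0.0000 0.0000 0.0000 0.0000] k=[63 18 5 0 0 0 0 0 0 0]
t=3: x=[56.7000 22.4800 6.1200 0.7000 0.0000 0.0000 0.0000 0.0000 0.0000 0.0000] k=[58 25 10 5 0 0 0 0 0 0]
t=4: x=[53.3800 27.5200 11.4000 5.0000 0.7000 0.0000 0.0000 0.0000 0.0000 0.0000] k=[57 31 9 2 3 0 0 0 0 0]
t=5: x=[53.3600 31.5600 11.1000 3.1200 2.4400 0.4200 0.0000 0.0000 0.0000 0.0000] k=[55 28 9 5 6 0 0 0 0 0]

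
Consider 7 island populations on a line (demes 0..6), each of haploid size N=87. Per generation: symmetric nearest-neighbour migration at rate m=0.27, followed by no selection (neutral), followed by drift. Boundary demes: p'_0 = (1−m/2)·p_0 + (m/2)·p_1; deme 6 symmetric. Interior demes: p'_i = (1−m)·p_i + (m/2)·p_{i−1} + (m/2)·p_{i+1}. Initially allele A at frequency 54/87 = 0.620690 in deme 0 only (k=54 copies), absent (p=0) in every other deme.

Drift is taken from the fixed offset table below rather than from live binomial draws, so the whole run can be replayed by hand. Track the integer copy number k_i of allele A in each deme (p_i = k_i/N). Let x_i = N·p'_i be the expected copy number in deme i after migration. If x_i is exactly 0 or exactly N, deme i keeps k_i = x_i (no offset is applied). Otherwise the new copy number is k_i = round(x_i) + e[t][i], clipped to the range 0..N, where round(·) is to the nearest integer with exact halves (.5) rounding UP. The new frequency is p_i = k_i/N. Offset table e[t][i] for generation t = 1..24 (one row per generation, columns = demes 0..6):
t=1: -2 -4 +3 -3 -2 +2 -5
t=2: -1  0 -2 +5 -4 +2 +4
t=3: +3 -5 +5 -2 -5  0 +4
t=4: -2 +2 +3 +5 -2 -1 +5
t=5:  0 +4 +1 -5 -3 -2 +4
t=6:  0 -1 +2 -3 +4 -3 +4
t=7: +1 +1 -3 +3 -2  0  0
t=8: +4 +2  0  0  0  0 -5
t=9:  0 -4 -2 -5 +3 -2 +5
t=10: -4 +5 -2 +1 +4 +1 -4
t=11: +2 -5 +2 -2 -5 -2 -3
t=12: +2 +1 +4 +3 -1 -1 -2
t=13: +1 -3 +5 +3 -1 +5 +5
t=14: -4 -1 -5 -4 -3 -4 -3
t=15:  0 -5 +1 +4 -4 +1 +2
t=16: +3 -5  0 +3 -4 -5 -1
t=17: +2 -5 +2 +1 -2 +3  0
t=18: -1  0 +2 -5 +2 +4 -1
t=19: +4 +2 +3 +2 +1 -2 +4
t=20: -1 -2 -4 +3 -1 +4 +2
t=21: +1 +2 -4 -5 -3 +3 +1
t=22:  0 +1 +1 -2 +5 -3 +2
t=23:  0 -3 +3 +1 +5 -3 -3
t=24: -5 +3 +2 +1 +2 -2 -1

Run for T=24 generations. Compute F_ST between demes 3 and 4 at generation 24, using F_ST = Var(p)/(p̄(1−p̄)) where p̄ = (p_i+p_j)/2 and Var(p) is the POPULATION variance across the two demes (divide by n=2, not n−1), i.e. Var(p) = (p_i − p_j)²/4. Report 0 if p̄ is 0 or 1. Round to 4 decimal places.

0.0031

t=0: k=[54 0 0 0 0 0 0]
t=1: x=[46.7100 7.2900 0.0000 0.0000 0.0000 0.0000 0.0000] k=[45 3 0 0 0 0 0]
t=2: x=[39.3300 8.2650 0.4050 0.0000 0.0000 0.0000 0.0000] k=[38 8 0 0 0 0 0]
t=3: x=[33.9500 10.9700 1.0800 0.0000 0.0000 0.0000 0.0000] k=[37 6 6 0 0 0 0]
t=4: x=[32.8150 10.1850 5.1900 0.8100 0.0000 0.0000 0.0000] k=[31 12 8 6 0 0 0]
t=5: x=[28.4350 14.0250 8.2700 5.4600 0.8100 0.0000 0.0000] k=[28 18 9 0 0 0 0]
t=6: x=[26.6500 18.1350 9.0000 1.2150 0.0000 0.0000 0.0000] k=[27 17 11 0 0 0 0]
t=7: x=[25.6500 17.5400 10.3250 1.4850 0.0000 0.0000 0.0000] k=[27 19 7 4 0 0 0]
t=8: x=[25.9200 18.4600 8.2150 3.8650 0.5400 0.0000 0.0000] k=[30 20 8 4 1 0 0]
t=9: x=[28.6500 19.7300 9.0800 4.1350 1.2700 0.1350 0.0000] k=[29 16 7 0 4 0 0]
t=10: x=[27.2450 16.5400 7.2700 1.4850 2.9200 0.5400 0.0000] k=[23 22 5 2 7 2 0]
t=11: x=[22.8650 19.8400 6.8900 3.0800 5.6500 2.4050 0.2700] k=[25 15 9 1 1 0 0]
t=12: x=[23.6500 15.5400 8.7300 2.0800 0.8650 0.1350 0.0000] k=[26 17 13 5 0 0 0]
t=13: x=[24.7850 17.6750 12.4600 5.4050 0.6750 0.0000 0.0000] k=[26 15 17 8 0 0 0]
t=14: x=[24.5150 16.7550 15.5150 8.1350 1.0800 0.0000 0.0000] k=[21 16 11 4 0 0 0]
t=15: x=[20.3250 16.0000 10.7300 4.4050 0.5400 0.0000 0.0000] k=[20 11 12 8 0 0 0]
t=16: x=[18.7850 12.3500 11.3250 7.4600 1.0800 0.0000 0.0000] k=[22 7 11 10 0 0 0]
t=17: x=[19.9750 9.5650 10.3250 8.7850 1.3500 0.0000 0.0000] k=[22 5 12 10 0 0 0]
t=18: x=[19.7050 8.2400 10.7850 8.9200 1.3500 0.0000 0.0000] k=[19 8 13 4 3 0 0]
t=19: x=[17.5150 10.1600 11.1100 5.0800 2.7300 0.4050 0.0000] k=[22 12 14 7 4 0 0]
t=20: x=[20.6500 13.6200 12.7850 7.5400 3.8650 0.5400 0.0000] k=[20 12 9 11 3 5 0]
t=21: x=[18.9200 12.6750 9.6750 9.6500 4.3500 4.0550 0.6750] k=[20 15 6 5 1 7 2]
t=22: x=[19.3250 14.4600 7.0800 4.5950 2.3500 5.5150 2.6750] k=[19 15 8 3 7 3 5]
t=23: x=[18.4600 14.5950 8.2700 4.2150 5.9200 3.8100 4.7300] k=[18 12 11 5 11 1 2]
t=24: x=[17.1900 12.6750 10.3250 6.6200 8.8400 2.4850 1.8650] k=[12 16 12 8 11 0 1]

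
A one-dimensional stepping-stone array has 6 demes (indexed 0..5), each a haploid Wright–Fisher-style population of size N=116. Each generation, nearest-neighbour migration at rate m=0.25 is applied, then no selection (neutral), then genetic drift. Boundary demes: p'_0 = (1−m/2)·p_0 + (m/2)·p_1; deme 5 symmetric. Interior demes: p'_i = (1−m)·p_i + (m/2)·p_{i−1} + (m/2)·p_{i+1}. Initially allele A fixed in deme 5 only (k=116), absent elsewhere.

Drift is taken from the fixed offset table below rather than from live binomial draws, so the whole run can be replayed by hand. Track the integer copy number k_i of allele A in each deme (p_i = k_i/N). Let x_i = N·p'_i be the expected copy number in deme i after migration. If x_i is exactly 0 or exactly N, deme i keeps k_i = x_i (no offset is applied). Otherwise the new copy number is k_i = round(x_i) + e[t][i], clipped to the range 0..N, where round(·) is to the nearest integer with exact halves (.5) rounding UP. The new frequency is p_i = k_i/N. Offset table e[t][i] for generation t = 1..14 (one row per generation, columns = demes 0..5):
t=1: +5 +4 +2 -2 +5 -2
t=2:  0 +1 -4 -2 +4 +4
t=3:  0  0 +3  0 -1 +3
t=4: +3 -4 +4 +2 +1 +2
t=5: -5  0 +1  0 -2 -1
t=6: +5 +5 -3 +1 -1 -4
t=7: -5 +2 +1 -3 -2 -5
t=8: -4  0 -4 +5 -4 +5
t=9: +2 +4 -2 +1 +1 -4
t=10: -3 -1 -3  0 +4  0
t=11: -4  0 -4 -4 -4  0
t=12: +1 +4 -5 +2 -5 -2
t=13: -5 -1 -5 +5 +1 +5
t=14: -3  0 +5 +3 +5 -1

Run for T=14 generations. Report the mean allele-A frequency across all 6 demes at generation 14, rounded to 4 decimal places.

t=0: k=[0 0 0 0 0 116]
t=1: x=[0.0000 0.0000 0.0000 0.0000 14.5000 101.5000] k=[0 0 0 0 20 100]
t=2: x=[0.0000 0.0000 0.0000 2.5000 27.5000 90.0000] k=[0 0 0 1 32 94]
t=3: x=[0.0000 0.0000 0.1250 4.7500 35.8750 86.2500] k=[0 0 3 5 35 89]
t=4: x=[0.0000 0.3750 2.8750 8.5000 38.0000 82.2500] k=[0 0 7 11 39 84]
t=5: x=[0.0000 0.8750 6.6250 14.0000 41.1250 78.3750] k=[0 1 8 14 39 77]
t=6: x=[0.1250 1.7500 7.8750 16.3750 40.6250 72.2500] k=[5 7 5 17 40 68]
t=7: x=[5.2500 6.5000 6.7500 18.3750 40.6250 64.5000] k=[0 9 8 15 39 60]
t=8: x=[1.1250 7.7500 9.0000 17.1250 38.6250 57.3750] k=[0 8 5 22 35 62]
t=9: x=[1.0000 6.6250 7.5000 21.5000 36.7500 58.6250] k=[3 11 6 23 38 55]
t=10: x=[4.0000 9.3750 8.7500 22.7500 38.2500 52.8750] k=[1 8 6 23 42 53]
t=11: x=[1.8750 6.8750 8.3750 23.2500 41.0000 51.6250] k=[0 7 4 19 37 52]
t=12: x=[0.8750 5.7500 6.2500 19.3750 36.6250 50.1250] k=[2 10 1 21 32 48]
t=13: x=[3.0000 7.8750 4.6250 19.8750 32.6250 46.0000] k=[0 7 0 25 34 51]
t=14: x=[0.8750 5.2500 4.0000 23.0000 35.0000 48.8750] k=[0 5 9 26 40 48]

0.1839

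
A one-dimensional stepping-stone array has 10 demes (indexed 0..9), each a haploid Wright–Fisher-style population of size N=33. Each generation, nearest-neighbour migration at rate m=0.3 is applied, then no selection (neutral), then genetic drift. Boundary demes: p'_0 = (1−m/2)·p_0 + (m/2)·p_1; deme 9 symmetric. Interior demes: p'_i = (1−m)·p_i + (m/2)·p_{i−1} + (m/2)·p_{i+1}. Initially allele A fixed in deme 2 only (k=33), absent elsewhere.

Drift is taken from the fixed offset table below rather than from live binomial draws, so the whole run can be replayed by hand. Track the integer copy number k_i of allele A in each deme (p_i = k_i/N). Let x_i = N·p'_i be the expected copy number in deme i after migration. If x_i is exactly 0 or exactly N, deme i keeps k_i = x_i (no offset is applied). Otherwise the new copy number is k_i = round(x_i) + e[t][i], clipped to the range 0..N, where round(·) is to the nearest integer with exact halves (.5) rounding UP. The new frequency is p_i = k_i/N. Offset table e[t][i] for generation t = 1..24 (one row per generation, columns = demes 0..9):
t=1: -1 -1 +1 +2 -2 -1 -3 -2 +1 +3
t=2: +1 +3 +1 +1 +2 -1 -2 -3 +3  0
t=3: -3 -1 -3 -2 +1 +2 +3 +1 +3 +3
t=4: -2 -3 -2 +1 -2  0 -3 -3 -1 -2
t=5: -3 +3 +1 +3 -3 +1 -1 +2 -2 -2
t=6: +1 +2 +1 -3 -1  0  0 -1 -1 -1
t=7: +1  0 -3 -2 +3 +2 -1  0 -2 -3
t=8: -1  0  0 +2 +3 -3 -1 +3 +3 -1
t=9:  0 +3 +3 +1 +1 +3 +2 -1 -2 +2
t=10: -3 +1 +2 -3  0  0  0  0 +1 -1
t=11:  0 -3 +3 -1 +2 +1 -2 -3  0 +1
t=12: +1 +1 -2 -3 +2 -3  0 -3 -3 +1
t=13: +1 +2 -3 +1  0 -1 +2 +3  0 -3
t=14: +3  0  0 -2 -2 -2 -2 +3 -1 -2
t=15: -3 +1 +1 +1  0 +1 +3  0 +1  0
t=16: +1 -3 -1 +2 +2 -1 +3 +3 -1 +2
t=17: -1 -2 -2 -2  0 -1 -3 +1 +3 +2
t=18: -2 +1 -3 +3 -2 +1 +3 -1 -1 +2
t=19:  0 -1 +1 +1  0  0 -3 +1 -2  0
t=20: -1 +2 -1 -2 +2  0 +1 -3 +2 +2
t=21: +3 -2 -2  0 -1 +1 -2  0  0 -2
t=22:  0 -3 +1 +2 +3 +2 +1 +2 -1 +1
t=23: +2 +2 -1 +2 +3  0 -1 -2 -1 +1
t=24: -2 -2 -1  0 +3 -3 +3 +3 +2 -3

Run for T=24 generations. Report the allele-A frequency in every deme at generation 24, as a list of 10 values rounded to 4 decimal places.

t=0: k=[0 0 33 0 0 0 0 0 0 0]
t=1: x=[0.0000 4.9500 23.1000 4.9500 0.0000 0.0000 0.0000 0.0000 0.0000 0.0000] k=[0 4 24 7 0 0 0 0 0 0]
t=2: x=[0.6000 6.4000 18.4500 8.5000 1.0500 0.0000 0.0000 0.0000 0.0000 0.0000] k=[2 9 19 10 3 0 0 0 0 0]
t=3: x=[3.0500 9.4500 16.1500 10.3000 3.6000 0.4500 0.0000 0.0000 0.0000 0.0000] k=[0 8 13 8 5 2 0 0 0 0]
t=4: x=[1.2000 7.5500 11.5000 8.3000 5.0000 2.1500 0.3000 0.0000 0.0000 0.0000] k=[0 5 10 9 3 2 0 0 0 0]
t=5: x=[0.7500 5.0000 9.1000 8.2500 3.7500 1.8500 0.3000 0.0000 0.0000 0.0000] k=[0 8 10 11 1 3 0 0 0 0]
t=6: x=[1.2000 7.1000 9.8500 9.3500 2.8000 2.2500 0.4500 0.0000 0.0000 0.0000] k=[2 9 11 6 2 2 0 0 0 0]
t=7: x=[3.0500 8.2500 9.9500 6.1500 2.6000 1.7000 0.3000 0.0000 0.0000 0.0000] k=[4 8 7 4 6 4 0 0 0 0]
t=8: x=[4.6000 7.2500 6.7000 4.7500 5.4000 3.7000 0.6000 0.0000 0.0000 0.0000] k=[4 7 7 7 8 1 0 0 0 0]
t=9: x=[4.4500 6.5500 7.0000 7.1500 6.8000 1.9000 0.1500 0.0000 0.0000 0.0000] k=[4 10 10 8 8 5 2 0 0 0]
t=10: x=[4.9000 9.1000 9.7000 8.3000 7.5500 5.0000 2.1500 0.3000 0.0000 0.0000] k=[2 10 12 5 8 5 2 0 0 0]
t=11: x=[3.2000 9.1000 10.6500 6.5000 7.1000 5.0000 2.1500 0.3000 0.0000 0.0000] k=[3 6 14 6 9 6 0 0 0 0]
t=12: x=[3.4500 6.7500 11.6000 7.6500 8.1000 5.5500 0.9000 0.0000 0.0000 0.0000] k=[4 8 10 5 10 3 1 0 0 0]
t=13: x=[4.6000 7.7000 8.9500 6.5000 8.2000 3.7500 1.1500 0.1500 0.0000 0.0000] k=[6 10 6 8 8 3 3 3 0 0]
t=14: x=[6.6000 8.8000 6.9000 7.7000 7.2500 3.7500 3.0000 2.5500 0.4500 0.0000] k=[10 9 7 6 5 2 1 6 0 0]
t=15: x=[9.8500 8.8500 7.1500 6.0000 4.7000 2.3000 1.9000 4.3500 0.9000 0.0000] k=[7 10 8 7 5 3 5 4 2 0]
t=16: x=[7.4500 9.2500 8.1500 6.8500 5.0000 3.6000 4.5500 3.8500 2.0000 0.3000] k=[8 6 7 9 7 3 8 7 1 2]
t=17: x=[7.7000 6.4500 7.1500 8.4000 6.7000 4.3500 7.1000 6.2500 2.0500 1.8500] k=[7 4 5 6 7 3 4 7 5 4]
t=18: x=[6.5500 4.6000 5.0000 6.0000 6.2500 3.7500 4.3000 6.2500 5.1500 4.1500] k=[5 6 2 9 4 5 7 5 4 6]
t=19: x=[5.1500 5.2500 3.6500 7.2000 4.9000 5.1500 6.4000 5.1500 4.4500 5.7000] k=[5 4 5 8 5 5 3 6 2 6]
t=20: x=[4.8500 4.3000 5.3000 7.1000 5.4500 4.7000 3.7500 4.9500 3.2000 5.4000] k=[4 6 4 5 7 5 5 2 5 7]
t=21: x=[4.3000 5.4000 4.4500 5.1500 6.4000 5.3000 4.5500 2.9000 4.8500 6.7000] k=[7 3 2 5 5 6 3 3 5 5]
t=22: x=[6.4000 3.4500 2.6000 4.5500 5.1500 5.4000 3.4500 3.3000 4.7000 5.0000] k=[6 0 4 7 8 7 4 5 4 6]
t=23: x=[5.1000 1.5000 3.8500 6.7000 7.7000 6.7000 4.6000 4.7000 4.4500 5.7000] k=[7 4 3 9 11 7 4 3 3 7]
t=24: x=[6.5500 4.3000 4.0500 8.4000 10.1000 7.1500 4.3000 3.1500 3.6000 6.4000] k=[5 2 3 8 13 4 7 6 6 3]

[0.1515, 0.0606, 0.0909, 0.2424, 0.3939, 0.1212, 0.2121, 0.1818, 0.1818, 0.0909]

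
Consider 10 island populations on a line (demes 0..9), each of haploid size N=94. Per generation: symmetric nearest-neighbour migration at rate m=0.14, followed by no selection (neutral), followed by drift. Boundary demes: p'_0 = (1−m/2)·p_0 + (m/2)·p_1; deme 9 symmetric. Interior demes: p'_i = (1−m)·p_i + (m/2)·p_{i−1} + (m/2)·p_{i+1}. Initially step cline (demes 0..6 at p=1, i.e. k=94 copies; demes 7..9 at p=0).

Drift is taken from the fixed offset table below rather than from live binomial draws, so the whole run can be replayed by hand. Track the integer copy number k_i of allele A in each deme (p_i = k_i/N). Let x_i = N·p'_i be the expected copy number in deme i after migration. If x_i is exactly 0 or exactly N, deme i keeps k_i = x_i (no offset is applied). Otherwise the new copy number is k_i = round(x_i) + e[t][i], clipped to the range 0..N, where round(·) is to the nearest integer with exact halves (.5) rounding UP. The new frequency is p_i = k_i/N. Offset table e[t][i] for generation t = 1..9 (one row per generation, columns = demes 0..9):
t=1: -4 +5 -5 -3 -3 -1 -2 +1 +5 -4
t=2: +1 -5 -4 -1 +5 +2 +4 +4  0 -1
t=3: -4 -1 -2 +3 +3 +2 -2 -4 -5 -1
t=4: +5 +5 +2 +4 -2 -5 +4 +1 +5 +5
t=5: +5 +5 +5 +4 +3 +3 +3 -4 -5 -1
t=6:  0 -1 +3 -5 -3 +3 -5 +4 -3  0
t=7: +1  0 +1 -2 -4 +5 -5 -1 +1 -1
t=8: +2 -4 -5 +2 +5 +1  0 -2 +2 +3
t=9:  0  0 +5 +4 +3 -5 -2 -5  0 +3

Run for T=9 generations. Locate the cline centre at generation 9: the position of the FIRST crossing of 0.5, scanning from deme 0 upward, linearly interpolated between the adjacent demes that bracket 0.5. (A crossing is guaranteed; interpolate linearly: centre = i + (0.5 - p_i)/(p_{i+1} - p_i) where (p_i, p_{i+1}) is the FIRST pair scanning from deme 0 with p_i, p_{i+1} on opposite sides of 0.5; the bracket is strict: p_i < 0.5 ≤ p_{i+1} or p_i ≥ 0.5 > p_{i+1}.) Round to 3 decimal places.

t=0: k=[94 94 94 94 94 94 94 0 0 0]
t=1: x=[94.0000 94.0000 94.0000 94.0000 94.0000 94.0000 87.4200 6.5800 0.0000 0.0000] k=[94 94 94 94 94 94 85 8 0 0]
t=2: x=[94.0000 94.0000 94.0000 94.0000 94.0000 93.3700 80.2400 12.8300 0.5600 0.0000] k=[94 94 94 94 94 94 84 17 1 0]
t=3: x=[94.0000 94.0000 94.0000 94.0000 94.0000 93.3000 80.0100 20.5700 2.0500 0.0700] k=[94 94 94 94 94 94 78 17 0 0]
t=4: x=[94.0000 94.0000 94.0000 94.0000 94.0000 92.8800 74.8500 20.0800 1.1900 0.0000] k=[94 94 94 94 94 88 79 21 6 0]
t=5: x=[94.0000 94.0000 94.0000 94.0000 93.5800 87.7900 75.5700 24.0100 6.6300 0.4200] k=[94 94 94 94 94 91 79 20 2 0]
t=6: x=[94.0000 94.0000 94.0000 94.0000 93.7900 90.3700 75.7100 22.8700 3.1200 0.1400] k=[94 94 94 94 91 93 71 27 0 0]
t=7: x=[94.0000 94.0000 94.0000 93.7900 91.3500 91.3200 69.4600 28.1900 1.8900 0.0000] k=[94 94 94 92 87 94 64 27 3 0]
t=8: x=[94.0000 94.0000 93.8600 91.7900 87.8400 91.4100 63.5100 27.9100 4.4700 0.2100] k=[94 94 89 94 93 92 64 26 6 3]
t=9: x=[94.0000 93.6500 89.7000 93.5800 93.0000 90.1100 63.3000 27.2600 7.1900 3.2100] k=[94 94 94 94 94 85 61 22 7 6]

6.359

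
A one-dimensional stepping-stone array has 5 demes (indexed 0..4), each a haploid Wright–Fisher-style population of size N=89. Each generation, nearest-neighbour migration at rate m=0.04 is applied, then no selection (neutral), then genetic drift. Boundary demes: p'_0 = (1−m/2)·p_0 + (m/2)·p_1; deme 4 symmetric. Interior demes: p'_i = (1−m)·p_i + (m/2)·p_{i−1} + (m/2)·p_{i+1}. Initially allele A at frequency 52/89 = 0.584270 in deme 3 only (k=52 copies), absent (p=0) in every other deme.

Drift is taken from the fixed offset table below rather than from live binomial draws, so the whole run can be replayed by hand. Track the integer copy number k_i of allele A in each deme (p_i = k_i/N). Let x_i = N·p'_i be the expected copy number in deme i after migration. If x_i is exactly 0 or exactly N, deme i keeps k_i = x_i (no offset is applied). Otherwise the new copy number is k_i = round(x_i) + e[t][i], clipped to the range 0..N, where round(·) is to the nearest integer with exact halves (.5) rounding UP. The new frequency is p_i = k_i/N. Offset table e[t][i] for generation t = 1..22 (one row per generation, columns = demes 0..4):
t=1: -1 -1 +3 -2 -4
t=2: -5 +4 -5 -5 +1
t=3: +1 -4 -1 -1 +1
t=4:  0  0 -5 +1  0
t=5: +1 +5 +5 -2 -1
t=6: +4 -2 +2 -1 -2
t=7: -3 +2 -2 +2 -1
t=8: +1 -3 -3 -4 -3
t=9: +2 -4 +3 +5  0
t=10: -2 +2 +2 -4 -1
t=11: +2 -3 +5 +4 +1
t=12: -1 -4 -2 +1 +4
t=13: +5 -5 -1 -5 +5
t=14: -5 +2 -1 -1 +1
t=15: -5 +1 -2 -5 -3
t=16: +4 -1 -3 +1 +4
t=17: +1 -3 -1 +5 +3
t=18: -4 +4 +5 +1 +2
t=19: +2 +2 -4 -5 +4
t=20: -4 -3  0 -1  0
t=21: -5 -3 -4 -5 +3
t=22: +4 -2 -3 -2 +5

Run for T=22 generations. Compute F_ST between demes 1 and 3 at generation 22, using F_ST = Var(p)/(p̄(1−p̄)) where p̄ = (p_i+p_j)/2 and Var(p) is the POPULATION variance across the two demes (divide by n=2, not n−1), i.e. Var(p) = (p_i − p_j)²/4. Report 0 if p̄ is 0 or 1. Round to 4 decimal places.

t=0: k=[0 0 0 52 0]
t=1: x=[0.0000 0.0000 1.0400 49.9200 1.0400] k=[0 0 4 48 0]
t=2: x=[0.0000 0.0800 4.8000 46.1600 0.9600] k=[0 4 0 41 2]
t=3: x=[0.0800 3.8400 0.9000 39.4000 2.7800] k=[1 0 0 38 4]
t=4: x=[0.9800 0.0200 0.7600 36.5600 4.6800] k=[1 0 0 38 5]
t=5: x=[0.9800 0.0200 0.7600 36.5800 5.6600] k=[2 5 6 35 5]
t=6: x=[2.0600 4.9600 6.5600 33.8200 5.6000] k=[6 3 9 33 4]
t=7: x=[5.9400 3.1800 9.3600 31.9400 4.5800] k=[3 5 7 34 4]
t=8: x=[3.0400 5.0000 7.5000 32.8600 4.6000] k=[4 2 5 29 2]
t=9: x=[3.9600 2.1000 5.4200 27.9800 2.5400] k=[6 0 8 33 3]
t=10: x=[5.8800 0.2800 8.3400 31.9000 3.6000] k=[4 2 10 28 3]
t=11: x=[3.9600 2.2000 10.2000 27.1400 3.5000] k=[6 0 15 31 5]
t=12: x=[5.8800 0.4200 15.0200 30.1600 5.5200] k=[5 0 13 31 10]
t=13: x=[4.9000 0.3600 13.1000 30.2200 10.4200] k=[10 0 12 25 15]
t=14: x=[9.8000 0.4400 12.0200 24.5400 15.2000] k=[5 2 11 24 16]
t=15: x=[4.9400 2.2400 11.0800 23.5800 16.1600] k=[0 3 9 19 13]
t=16: x=[0.0600 3.0600 9.0800 18.6800 13.1200] k=[4 2 6 20 17]
t=17: x=[3.9600 2.1200 6.2000 19.6600 17.0600] k=[5 0 5 25 20]
t=18: x=[4.9000 0.2000 5.3000 24.5000 20.1000] k=[1 4 10 26 22]
t=19: x=[1.0600 4.0600 10.2000 25.6000 22.0800] k=[3 6 6 21 26]
t=20: x=[3.0600 5.9400 6.3000 20.8000 25.9000] k=[0 3 6 20 26]
t=21: x=[0.0600 3.0000 6.2200 19.8400 25.8800] k=[0 0 2 15 29]
t=22: x=[0.0000 0.0400 2.2200 15.0200 28.7200] k=[0 0 0 13 34]

0.0788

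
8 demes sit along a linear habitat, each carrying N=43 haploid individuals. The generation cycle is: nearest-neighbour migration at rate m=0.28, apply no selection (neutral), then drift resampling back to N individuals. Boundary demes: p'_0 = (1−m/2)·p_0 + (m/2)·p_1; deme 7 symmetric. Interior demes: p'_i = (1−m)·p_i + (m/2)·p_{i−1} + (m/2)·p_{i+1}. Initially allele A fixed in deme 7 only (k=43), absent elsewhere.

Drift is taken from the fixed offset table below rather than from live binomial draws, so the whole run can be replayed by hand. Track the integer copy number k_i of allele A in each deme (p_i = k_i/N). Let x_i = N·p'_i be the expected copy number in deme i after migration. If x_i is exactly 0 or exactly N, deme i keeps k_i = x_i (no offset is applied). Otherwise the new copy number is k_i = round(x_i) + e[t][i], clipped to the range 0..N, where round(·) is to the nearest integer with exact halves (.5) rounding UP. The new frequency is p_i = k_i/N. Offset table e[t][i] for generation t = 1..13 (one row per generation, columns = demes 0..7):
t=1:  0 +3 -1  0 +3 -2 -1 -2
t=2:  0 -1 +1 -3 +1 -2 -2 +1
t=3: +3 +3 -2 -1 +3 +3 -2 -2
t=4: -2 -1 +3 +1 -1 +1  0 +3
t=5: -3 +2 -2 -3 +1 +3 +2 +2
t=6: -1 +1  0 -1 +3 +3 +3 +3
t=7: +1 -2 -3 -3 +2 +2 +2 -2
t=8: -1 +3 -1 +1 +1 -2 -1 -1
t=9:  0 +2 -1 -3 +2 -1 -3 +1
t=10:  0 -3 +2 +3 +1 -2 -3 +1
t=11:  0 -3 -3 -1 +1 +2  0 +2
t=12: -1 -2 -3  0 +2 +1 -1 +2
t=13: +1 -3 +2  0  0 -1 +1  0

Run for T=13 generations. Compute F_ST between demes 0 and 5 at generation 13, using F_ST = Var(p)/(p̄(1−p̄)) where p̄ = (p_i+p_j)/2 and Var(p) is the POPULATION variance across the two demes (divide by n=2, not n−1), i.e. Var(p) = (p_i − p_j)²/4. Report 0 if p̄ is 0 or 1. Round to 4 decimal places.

t=0: k=[0 0 0 0 0 0 0 43]
t=1: x=[0.0000 0.0000 0.0000 0.0000 0.0000 0.0000 6.0200 36.9800] k=[0 0 0 0 0 0 5 35]
t=2: x=[0.0000 0.0000 0.0000 0.0000 0.0000 0.7000 8.5000 30.8000] k=[0 0 0 0 0 0 7 32]
t=3: x=[0.0000 0.0000 0.0000 0.0000 0.0000 0.9800 9.5200 28.5000] k=[0 0 0 0 0 4 8 27]
t=4: x=[0.0000 0.0000 0.0000 0.0000 0.5600 4.0000 10.1000 24.3400] k=[0 0 0 0 0 5 10 27]
t=5: x=[0.0000 0.0000 0.0000 0.0000 0.7000 5.0000 11.6800 24.6200] k=[0 0 0 0 2 8 14 27]
t=6: x=[0.0000 0.0000 0.0000 0.2800 2.5600 8.0000 14.9800 25.1800] k=[0 0 0 0 6 11 18 28]
t=7: x=[0.0000 0.0000 0.0000 0.8400 5.8600 11.2800 18.4200 26.6000] k=[0 0 0 0 8 13 20 25]
t=8: x=[0.0000 0.0000 0.0000 1.1200 7.5800 13.2800 19.7200 24.3000] k=[0 0 0 2 9 11 19 23]
t=9: x=[0.0000 0.0000 0.2800 2.7000 8.3000 11.8400 18.4400 22.4400] k=[0 0 0 0 10 11 15 23]
t=10: x=[0.0000 0.0000 0.0000 1.4000 8.7400 11.4200 15.5600 21.8800] k=[0 0 0 4 10 9 13 23]
t=11: x=[0.0000 0.0000 0.5600 4.2800 9.0200 9.7000 13.8400 21.6000] k=[0 0 0 3 10 12 14 24]
t=12: x=[0.0000 0.0000 0.4200 3.5600 9.3000 12.0000 15.1200 22.6000] k=[0 0 0 4 11 13 14 25]
t=13: x=[0.0000 0.0000 0.5600 4.4200 10.3000 12.8600 15.4000 23.4600] k=[0 0 3 4 10 12 16 23]

0.1622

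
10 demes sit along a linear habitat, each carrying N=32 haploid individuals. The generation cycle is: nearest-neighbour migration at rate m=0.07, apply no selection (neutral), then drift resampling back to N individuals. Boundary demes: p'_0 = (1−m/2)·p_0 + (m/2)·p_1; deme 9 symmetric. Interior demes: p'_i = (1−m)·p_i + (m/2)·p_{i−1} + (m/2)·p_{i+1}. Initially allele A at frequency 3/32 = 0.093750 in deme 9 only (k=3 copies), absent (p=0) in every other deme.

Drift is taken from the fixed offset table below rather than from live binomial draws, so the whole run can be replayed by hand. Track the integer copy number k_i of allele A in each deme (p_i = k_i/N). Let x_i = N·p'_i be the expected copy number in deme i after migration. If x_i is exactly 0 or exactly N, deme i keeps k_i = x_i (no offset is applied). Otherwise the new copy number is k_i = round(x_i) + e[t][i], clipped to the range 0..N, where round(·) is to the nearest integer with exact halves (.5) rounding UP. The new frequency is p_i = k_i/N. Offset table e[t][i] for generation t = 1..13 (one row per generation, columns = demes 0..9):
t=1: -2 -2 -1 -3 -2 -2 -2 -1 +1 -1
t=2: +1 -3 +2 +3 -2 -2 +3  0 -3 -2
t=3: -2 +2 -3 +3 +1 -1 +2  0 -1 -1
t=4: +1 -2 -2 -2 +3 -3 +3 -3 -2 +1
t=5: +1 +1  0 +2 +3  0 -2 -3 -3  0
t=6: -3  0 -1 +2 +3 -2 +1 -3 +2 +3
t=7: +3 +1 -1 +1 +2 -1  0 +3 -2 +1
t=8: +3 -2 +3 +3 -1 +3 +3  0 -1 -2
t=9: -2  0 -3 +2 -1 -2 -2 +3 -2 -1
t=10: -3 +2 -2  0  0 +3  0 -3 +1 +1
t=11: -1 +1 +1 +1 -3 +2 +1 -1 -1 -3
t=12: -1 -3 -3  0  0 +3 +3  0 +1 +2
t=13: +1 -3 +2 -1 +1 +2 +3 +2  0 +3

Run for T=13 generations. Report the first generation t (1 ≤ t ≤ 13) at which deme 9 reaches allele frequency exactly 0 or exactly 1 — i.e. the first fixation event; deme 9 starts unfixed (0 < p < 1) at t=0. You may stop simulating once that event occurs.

t=0: k=[0 0 0 0 0 0 0 0 0 3]
t=1: x=[0.0000 0.0000 0.0000 0.0000 0.0000 0.0000 0.0000 0.0000 0.1050 2.8950] k=[0 0 0 0 0 0 0 0 1 2]
t=2: x=[0.0000 0.0000 0.0000 0.0000 0.0000 0.0000 0.0000 0.0350 1.0000 1.9650] k=[0 0 0 0 0 0 0 0 0 0]

2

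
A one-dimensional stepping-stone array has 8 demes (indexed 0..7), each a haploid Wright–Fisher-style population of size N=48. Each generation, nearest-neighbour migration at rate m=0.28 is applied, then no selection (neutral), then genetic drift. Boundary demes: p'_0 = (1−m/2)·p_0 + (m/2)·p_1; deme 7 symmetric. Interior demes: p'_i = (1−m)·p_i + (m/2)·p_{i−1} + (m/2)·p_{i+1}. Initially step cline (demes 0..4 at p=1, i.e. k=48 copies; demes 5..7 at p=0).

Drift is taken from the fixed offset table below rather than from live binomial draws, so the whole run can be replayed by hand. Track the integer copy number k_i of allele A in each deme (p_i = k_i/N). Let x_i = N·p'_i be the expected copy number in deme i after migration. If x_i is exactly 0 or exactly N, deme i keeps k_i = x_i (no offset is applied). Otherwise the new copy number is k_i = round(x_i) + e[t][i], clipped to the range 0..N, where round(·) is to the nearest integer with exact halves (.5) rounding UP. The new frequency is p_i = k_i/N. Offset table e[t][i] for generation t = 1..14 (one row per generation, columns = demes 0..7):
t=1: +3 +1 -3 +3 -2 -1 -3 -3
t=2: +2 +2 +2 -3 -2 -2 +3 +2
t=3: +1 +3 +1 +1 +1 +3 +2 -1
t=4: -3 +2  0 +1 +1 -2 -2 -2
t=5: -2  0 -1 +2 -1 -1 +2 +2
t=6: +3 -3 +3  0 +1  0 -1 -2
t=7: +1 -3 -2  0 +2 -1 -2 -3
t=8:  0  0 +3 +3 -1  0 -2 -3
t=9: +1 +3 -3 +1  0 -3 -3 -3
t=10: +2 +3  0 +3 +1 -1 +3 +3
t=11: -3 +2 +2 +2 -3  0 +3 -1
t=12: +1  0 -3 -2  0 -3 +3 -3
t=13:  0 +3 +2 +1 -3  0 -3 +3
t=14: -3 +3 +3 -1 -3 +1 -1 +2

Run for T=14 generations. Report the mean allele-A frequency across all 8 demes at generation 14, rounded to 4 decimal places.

t=0: k=[48 48 48 48 48 0 0 0]
t=1: x=[48.0000 48.0000 48.0000 48.0000 41.2800 6.7200 0.0000 0.0000] k=[48 48 48 48 39 6 0 0]
t=2: x=[48.0000 48.0000 48.0000 46.7400 35.6400 9.7800 0.8400 0.0000] k=[48 48 48 44 34 8 4 0]
t=3: x=[48.0000 48.0000 47.4400 43.1600 31.7600 11.0800 4.0000 0.5600] k=[48 48 48 44 33 14 6 0]
t=4: x=[48.0000 48.0000 47.4400 43.0200 31.8800 15.5400 6.2800 0.8400] k=[48 48 47 44 33 14 4 0]
t=5: x=[48.0000 47.8600 46.7200 42.8800 31.8800 15.2600 4.8400 0.5600] k=[48 48 46 45 31 14 7 3]
t=6: x=[48.0000 47.7200 46.1400 43.1800 30.5800 15.4000 7.4200 3.5600] k=[48 45 48 43 32 15 6 2]
t=7: x=[47.5800 45.8400 46.8800 42.1600 31.1600 16.1200 6.7000 2.5600] k=[48 43 45 42 33 15 5 0]
t=8: x=[47.3000 43.9800 44.3000 41.1600 31.7400 16.1200 5.7000 0.7000] k=[47 44 47 44 31 16 4 0]
t=9: x=[46.5800 44.8400 46.1600 42.6000 30.7200 16.4200 5.1200 0.5600] k=[48 48 43 44 31 13 2 0]
t=10: x=[48.0000 47.3000 43.8400 42.0400 30.3000 13.9800 3.2600 0.2800] k=[48 48 44 45 31 13 6 3]
t=11: x=[48.0000 47.4400 44.7000 42.9000 30.4400 14.5400 6.5600 3.4200] k=[48 48 47 45 27 15 10 2]
t=12: x=[48.0000 47.8600 46.8600 42.7600 27.8400 15.9800 9.5800 3.1200] k=[48 48 44 41 28 13 13 0]
t=13: x=[48.0000 47.4400 44.1400 39.6000 27.7200 15.1000 11.1800 1.8200] k=[48 48 46 41 25 15 8 5]
t=14: x=[48.0000 47.7200 45.5800 39.4600 25.8400 15.4200 8.5600 5.4200] k=[48 48 48 38 23 16 8 7]

0.6146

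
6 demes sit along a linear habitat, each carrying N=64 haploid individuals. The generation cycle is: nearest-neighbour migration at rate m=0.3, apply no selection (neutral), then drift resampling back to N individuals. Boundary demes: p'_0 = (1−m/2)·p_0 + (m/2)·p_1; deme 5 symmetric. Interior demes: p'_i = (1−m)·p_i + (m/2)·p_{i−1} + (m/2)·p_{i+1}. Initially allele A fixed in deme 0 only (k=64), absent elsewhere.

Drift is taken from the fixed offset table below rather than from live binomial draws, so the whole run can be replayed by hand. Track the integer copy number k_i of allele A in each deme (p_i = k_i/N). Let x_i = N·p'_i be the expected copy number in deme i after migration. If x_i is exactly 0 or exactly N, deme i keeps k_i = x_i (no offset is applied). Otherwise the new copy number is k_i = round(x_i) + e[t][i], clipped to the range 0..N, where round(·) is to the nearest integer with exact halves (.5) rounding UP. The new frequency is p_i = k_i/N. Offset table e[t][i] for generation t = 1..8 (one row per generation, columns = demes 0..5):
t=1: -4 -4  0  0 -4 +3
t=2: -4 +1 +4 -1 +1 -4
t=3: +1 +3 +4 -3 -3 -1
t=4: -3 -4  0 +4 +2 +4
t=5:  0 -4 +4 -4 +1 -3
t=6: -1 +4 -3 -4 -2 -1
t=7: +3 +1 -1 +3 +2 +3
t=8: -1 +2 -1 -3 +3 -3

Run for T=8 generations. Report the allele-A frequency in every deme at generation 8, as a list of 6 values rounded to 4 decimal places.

t=0: k=[64 0 0 0 0 0]
t=1: x=[54.4000 9.6000 0.0000 0.0000 0.0000 0.0000] k=[50 6 0 0 0 0]
t=2: x=[43.4000 11.7000 0.9000 0.0000 0.0000 0.0000] k=[39 13 5 0 0 0]
t=3: x=[35.1000 15.7000 5.4500 0.7500 0.0000 0.0000] k=[36 19 9 0 0 0]
t=4: x=[33.4500 20.0500 9.1500 1.3500 0.0000 0.0000] k=[30 16 9 5 0 0]
t=5: x=[27.9000 17.0500 9.4500 4.8500 0.7500 0.0000] k=[28 13 13 1 2 0]
t=6: x=[25.7500 15.2500 11.2000 2.9500 1.5500 0.3000] k=[25 19 8 0 0 0]
t=7: x=[24.1000 18.2500 8.4500 1.2000 0.0000 0.0000] k=[27 19 7 4 0 0]
t=8: x=[25.8000 18.4000 8.3500 3.8500 0.6000 0.0000] k=[25 20 7 1 4 0]

[0.3906, 0.3125, 0.1094, 0.0156, 0.0625, 0.0000]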